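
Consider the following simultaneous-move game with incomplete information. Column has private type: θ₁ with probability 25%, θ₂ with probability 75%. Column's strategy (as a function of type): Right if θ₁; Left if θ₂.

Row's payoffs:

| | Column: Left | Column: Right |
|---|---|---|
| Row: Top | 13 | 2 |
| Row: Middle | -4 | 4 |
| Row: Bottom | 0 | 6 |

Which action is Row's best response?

Compute Row's expected payoff for each action, taking the expectation over Column's type.
E[Top] = 0.25·(2) + 0.75·(13) = 10.25
E[Middle] = 0.25·(4) + 0.75·(-4) = -2
E[Bottom] = 0.25·(6) + 0.75·(0) = 1.5
Best response: Top (10.25 is the largest).

Top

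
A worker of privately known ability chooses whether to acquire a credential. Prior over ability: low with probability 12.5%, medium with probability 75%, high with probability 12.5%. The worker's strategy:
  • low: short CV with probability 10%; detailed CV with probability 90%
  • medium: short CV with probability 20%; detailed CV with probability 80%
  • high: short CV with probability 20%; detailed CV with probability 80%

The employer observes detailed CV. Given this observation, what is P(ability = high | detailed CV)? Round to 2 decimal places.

0.12

Apply Bayes' rule using the sender's strategy as the likelihood.
P(detailed CV) = 0.125·0.9 + 0.75·0.8 + 0.125·0.8 = 0.8125
P(high | detailed CV) = (0.125·0.8) / 0.8125 = 0.1 / 0.8125 = 0.123077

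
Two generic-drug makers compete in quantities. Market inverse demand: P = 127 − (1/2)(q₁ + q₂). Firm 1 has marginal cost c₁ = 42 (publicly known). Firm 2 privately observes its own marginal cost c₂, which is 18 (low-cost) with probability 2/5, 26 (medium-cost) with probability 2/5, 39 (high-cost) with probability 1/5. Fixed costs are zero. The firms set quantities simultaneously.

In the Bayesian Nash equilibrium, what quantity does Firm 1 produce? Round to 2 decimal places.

45.60

Type-c best response for Firm 2: q₂(c) = (127 − c) − q₁/2.
Firm 1 maximizes expected profit; its first-order condition is 127 − q₁ − (1/2)E[q₂] − 42 = 0.
Substituting E[q₂] and solving: E[c₂] = 25.4, so q₁ = (127 − 2·42 + 25.4)/(3/2) = 45.6.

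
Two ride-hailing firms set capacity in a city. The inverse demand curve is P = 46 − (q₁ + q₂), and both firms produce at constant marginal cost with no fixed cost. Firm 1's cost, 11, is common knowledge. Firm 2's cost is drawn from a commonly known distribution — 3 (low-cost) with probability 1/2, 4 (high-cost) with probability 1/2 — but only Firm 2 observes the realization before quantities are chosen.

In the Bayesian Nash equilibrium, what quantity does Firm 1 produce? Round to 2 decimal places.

9.17

Type-c best response for Firm 2: q₂(c) = (46 − c)/2 − q₁/2.
Firm 1 maximizes expected profit; its first-order condition is 46 − 2q₁ − E[q₂] − 11 = 0.
Substituting E[q₂] and solving: E[c₂] = 3.5, so q₁ = (46 − 2·11 + 3.5)/3 = 9.16667.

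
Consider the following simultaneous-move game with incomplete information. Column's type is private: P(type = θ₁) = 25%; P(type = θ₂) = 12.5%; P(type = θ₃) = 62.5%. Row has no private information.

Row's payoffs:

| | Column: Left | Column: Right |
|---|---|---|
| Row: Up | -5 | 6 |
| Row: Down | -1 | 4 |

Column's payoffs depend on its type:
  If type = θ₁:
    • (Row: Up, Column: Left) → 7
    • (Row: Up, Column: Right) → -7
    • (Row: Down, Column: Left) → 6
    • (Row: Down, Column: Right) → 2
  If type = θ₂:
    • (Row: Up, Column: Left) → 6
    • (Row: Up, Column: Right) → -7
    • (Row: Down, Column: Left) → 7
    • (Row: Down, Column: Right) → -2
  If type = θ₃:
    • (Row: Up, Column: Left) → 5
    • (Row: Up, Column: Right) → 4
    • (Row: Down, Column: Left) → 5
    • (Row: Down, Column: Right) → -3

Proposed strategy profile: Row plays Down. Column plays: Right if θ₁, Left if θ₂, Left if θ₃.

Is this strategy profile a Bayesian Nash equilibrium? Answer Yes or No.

No

A profile is a BNE iff every type of every player is best-responding given beliefs about the other side.
Row plays Down: E[Down] = 0.25·(4) + 0.125·(-1) + 0.625·(-1) = 0.25; E[Up] = -2.25. Best-responding. ✓
Column (type θ₁), facing Down: Left gives 6, Right gives 2. Proposed Right is not best — profitable deviation exists. ✗
Column (type θ₂), facing Down: Left gives 7, Right gives -2. Proposed Left is best. ✓
Column (type θ₃), facing Down: Left gives 5, Right gives -3. Proposed Left is best. ✓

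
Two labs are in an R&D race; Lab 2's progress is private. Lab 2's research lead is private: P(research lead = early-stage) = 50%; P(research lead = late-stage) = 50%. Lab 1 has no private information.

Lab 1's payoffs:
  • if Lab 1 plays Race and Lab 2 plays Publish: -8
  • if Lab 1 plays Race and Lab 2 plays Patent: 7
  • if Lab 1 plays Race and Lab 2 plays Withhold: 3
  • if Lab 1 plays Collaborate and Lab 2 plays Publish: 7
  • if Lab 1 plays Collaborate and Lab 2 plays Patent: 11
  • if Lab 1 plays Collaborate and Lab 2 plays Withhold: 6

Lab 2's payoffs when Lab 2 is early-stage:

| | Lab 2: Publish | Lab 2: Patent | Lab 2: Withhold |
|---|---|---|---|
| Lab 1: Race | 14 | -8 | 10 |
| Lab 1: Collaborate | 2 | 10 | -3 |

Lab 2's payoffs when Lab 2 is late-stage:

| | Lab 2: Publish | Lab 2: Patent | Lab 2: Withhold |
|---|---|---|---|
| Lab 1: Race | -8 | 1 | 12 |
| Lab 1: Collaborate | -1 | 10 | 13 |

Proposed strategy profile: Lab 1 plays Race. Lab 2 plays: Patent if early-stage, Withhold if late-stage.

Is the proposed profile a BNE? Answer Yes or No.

Lab 1 plays Race: E[Race] = 0.5·(7) + 0.5·(3) = 5; E[Collaborate] = 8.5. Not best-responding. ✗
Lab 2 (research lead early-stage), facing Race: Publish gives 14, Patent gives -8, Withhold gives 10. Proposed Patent is not best — profitable deviation exists. ✗
Lab 2 (research lead late-stage), facing Race: Publish gives -8, Patent gives 1, Withhold gives 12. Proposed Withhold is best. ✓

No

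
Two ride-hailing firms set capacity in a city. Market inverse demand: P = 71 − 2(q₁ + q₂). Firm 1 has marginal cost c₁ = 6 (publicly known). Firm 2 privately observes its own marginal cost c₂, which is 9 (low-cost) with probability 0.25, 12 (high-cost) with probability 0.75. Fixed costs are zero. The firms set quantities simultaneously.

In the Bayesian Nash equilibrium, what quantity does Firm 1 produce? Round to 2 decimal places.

11.71

Firm 2 with cost c maximizes (71 − 2(q₁+q₂) − c)·q₂, giving q₂(c) = (71 − c − 2q₁)/4.
E[c₂] = 0.25·9 + 0.75·12 = 11.25
Firm 1's FOC against E[q₂] yields q₁ = (71 − 2·6 + E[c₂])/6 = (71 − 12 + 11.25)/6 = 11.7083.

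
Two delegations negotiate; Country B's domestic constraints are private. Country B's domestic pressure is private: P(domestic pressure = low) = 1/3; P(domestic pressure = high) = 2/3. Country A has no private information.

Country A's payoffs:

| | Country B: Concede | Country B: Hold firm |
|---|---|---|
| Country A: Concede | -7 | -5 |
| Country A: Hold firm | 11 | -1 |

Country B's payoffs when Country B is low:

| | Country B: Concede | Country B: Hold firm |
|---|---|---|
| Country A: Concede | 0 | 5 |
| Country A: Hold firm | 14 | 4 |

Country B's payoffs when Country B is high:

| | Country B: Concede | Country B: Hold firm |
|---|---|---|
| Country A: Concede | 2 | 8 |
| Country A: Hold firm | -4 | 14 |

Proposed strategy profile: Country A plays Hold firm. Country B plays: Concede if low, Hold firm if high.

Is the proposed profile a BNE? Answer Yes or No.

A profile is a BNE iff every type of every player is best-responding given beliefs about the other side.
Country A plays Hold firm: E[Hold firm] = 1/3·(11) + 2/3·(-1) = 3; E[Concede] = -17/3. Best-responding. ✓
Country B (domestic pressure low), facing Hold firm: Concede gives 14, Hold firm gives 4. Proposed Concede is best. ✓
Country B (domestic pressure high), facing Hold firm: Concede gives -4, Hold firm gives 14. Proposed Hold firm is best. ✓

Yes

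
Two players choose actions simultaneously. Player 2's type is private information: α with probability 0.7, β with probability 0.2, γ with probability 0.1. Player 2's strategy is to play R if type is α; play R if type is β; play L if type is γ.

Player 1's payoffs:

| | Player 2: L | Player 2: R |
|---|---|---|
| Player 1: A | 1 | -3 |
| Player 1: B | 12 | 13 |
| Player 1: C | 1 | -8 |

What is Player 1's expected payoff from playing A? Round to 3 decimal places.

-2.600

E[A] = 0.7·(-3) + 0.2·(-3) + 0.1·1 = (-2.1) + (-0.6) + 0.1 = -2.6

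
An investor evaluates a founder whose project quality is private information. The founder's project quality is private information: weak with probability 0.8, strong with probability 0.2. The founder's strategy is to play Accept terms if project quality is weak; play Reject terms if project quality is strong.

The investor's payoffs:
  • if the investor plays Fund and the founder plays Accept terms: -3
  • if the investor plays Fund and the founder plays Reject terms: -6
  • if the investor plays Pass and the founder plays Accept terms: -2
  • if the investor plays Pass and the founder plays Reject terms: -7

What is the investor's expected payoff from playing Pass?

-3

E[Pass] = 0.8·(-2) + 0.2·(-7) = (-1.6) + (-1.4) = -3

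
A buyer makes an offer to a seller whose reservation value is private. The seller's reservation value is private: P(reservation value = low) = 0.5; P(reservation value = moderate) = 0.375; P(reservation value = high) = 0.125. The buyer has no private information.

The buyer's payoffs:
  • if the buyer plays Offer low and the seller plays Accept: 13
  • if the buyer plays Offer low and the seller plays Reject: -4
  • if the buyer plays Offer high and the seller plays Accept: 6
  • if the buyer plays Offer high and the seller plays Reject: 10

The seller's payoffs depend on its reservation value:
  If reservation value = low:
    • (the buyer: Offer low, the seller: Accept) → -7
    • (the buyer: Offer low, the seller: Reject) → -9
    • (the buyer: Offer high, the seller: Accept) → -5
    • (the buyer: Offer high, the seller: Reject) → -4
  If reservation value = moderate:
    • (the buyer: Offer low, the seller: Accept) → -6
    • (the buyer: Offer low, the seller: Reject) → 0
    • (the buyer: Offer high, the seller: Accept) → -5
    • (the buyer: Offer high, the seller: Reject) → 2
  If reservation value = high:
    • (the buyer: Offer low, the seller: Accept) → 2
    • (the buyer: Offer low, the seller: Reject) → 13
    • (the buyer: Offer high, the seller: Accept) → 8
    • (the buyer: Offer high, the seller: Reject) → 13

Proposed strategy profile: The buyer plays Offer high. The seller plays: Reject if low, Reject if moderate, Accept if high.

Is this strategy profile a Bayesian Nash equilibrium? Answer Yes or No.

No

The buyer plays Offer high: E[Offer high] = 0.5·(10) + 0.375·(10) + 0.125·(6) = 9.5; E[Offer low] = -1.875. Best-responding. ✓
The seller (reservation value low), facing Offer high: Accept gives -5, Reject gives -4. Proposed Reject is best. ✓
The seller (reservation value moderate), facing Offer high: Accept gives -5, Reject gives 2. Proposed Reject is best. ✓
The seller (reservation value high), facing Offer high: Accept gives 8, Reject gives 13. Proposed Accept is not best — profitable deviation exists. ✗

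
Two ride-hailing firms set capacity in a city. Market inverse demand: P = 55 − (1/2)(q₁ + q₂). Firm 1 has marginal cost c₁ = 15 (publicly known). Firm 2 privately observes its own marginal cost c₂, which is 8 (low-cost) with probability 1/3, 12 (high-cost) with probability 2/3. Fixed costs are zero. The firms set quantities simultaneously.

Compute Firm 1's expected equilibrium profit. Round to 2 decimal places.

282.69

Type-c best response for Firm 2: q₂(c) = (55 − c) − q₁/2.
Firm 1 maximizes expected profit; its first-order condition is 55 − q₁ − (1/2)E[q₂] − 15 = 0.
Substituting E[q₂] and solving: E[c₂] = 10.6667, so q₁ = (55 − 2·15 + 10.6667)/(3/2) = 23.7778.
E[P] = 55 − (1/2)·(q₁ + E[q₂]) = 26.8889; Firm 1's expected profit = (E[P] − 15)·q₁ = (26.8889 − 15)·23.7778 = 282.691.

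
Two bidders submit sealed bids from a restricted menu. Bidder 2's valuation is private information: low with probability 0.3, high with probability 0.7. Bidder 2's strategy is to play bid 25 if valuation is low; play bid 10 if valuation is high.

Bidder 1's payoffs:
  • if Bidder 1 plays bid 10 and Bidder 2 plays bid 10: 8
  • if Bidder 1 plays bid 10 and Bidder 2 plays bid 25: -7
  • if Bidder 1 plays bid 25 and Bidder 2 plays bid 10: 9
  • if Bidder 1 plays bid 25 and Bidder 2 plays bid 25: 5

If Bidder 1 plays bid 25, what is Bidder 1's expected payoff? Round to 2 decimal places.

7.80

E[bid 25] = 0.3·5 + 0.7·9 = 1.5 + 6.3 = 7.8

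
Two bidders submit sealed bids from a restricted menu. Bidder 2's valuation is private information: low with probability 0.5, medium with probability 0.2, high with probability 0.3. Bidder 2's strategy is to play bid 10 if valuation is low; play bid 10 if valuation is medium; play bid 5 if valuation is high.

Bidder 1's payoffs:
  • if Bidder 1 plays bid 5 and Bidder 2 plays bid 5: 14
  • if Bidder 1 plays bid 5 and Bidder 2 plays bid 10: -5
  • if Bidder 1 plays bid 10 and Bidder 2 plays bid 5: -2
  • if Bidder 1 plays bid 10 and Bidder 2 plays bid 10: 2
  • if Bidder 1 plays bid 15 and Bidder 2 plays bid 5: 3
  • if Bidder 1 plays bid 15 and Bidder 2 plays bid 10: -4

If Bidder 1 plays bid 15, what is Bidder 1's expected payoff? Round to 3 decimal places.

Take the expectation over Bidder 2's valuation, weighting each type's action by its prior probability.
E[bid 15] = 0.5·(-4) + 0.2·(-4) + 0.3·3 = (-2) + (-0.8) + 0.9 = -1.9

-1.900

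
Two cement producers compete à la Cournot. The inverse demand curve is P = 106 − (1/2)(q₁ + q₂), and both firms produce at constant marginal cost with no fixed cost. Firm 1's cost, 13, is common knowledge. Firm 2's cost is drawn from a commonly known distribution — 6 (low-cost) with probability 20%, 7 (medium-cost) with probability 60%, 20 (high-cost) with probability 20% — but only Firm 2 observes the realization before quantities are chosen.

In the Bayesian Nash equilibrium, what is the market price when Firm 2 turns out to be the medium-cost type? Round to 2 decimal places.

Type-c best response for Firm 2: q₂(c) = (106 − c) − q₁/2.
Firm 1 maximizes expected profit; its first-order condition is 106 − q₁ − (1/2)E[q₂] − 13 = 0.
Substituting E[q₂] and solving: E[c₂] = 9.4, so q₁ = (106 − 2·13 + 9.4)/(3/2) = 59.6.
q₂(medium-cost) = 69.2, so P = 106 − (1/2)·(59.6 + 69.2) = 41.6.

41.60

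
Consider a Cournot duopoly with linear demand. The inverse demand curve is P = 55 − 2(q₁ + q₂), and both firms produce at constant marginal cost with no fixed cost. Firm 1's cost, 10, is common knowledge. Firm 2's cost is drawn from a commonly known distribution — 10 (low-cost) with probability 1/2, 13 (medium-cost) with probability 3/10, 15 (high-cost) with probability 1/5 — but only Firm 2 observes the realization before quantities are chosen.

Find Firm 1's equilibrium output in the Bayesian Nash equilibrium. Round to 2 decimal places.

7.82

Each type of Firm 2 best-responds to q₁; Firm 1 best-responds to the expected q₂ over Firm 2's types.
Firm 2 with cost c maximizes (55 − 2(q₁+q₂) − c)·q₂, giving q₂(c) = (55 − c − 2q₁)/4.
E[c₂] = 1/2·10 + 3/10·13 + 1/5·15 = 11.9
Firm 1's FOC against E[q₂] yields q₁ = (55 − 2·10 + E[c₂])/6 = (55 − 20 + 11.9)/6 = 7.81667.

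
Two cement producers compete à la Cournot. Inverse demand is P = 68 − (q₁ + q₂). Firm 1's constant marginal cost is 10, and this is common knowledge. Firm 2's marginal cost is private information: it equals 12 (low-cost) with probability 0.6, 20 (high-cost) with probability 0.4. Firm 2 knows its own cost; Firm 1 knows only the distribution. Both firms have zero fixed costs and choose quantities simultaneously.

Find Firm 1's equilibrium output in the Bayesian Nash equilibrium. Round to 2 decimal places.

21.07

Each type of Firm 2 best-responds to q₁; Firm 1 best-responds to the expected q₂ over Firm 2's types.
Firm 2 with cost c maximizes (68 − (q₁+q₂) − c)·q₂, giving q₂(c) = (68 − c − q₁)/2.
E[c₂] = 0.6·12 + 0.4·20 = 15.2
Firm 1's FOC against E[q₂] yields q₁ = (68 − 2·10 + E[c₂])/3 = (68 − 20 + 15.2)/3 = 21.0667.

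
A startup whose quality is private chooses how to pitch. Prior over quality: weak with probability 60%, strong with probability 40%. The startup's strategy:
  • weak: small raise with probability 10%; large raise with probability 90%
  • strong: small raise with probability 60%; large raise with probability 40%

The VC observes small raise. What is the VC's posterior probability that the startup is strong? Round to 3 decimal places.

Apply Bayes' rule using the sender's strategy as the likelihood.
P(small raise) = 0.6·0.1 + 0.4·0.6 = 0.3
P(strong | small raise) = (0.4·0.6) / 0.3 = 0.24 / 0.3 = 0.8

0.800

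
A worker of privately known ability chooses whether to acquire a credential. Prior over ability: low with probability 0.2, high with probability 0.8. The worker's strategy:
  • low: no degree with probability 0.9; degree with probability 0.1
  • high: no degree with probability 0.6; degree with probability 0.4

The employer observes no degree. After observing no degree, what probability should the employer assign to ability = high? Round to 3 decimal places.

0.727

P(no degree) = 0.2·0.9 + 0.8·0.6 = 0.66
P(high | no degree) = (0.8·0.6) / 0.66 = 0.48 / 0.66 = 0.727273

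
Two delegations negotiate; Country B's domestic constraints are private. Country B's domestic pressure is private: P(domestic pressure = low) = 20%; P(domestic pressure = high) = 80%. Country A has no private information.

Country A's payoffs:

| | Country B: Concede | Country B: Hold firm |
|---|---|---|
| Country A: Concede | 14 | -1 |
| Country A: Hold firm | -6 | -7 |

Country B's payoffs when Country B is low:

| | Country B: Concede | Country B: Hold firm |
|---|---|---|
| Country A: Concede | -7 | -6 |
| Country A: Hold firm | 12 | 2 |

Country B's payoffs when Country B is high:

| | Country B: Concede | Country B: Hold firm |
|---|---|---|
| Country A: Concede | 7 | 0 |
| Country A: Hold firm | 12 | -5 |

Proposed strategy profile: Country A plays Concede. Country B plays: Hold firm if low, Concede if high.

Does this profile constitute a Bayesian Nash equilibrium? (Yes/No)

Yes

A profile is a BNE iff every type of every player is best-responding given beliefs about the other side.
Country A plays Concede: E[Concede] = 0.2·(-1) + 0.8·(14) = 11; E[Hold firm] = -6.2. Best-responding. ✓
Country B (domestic pressure low), facing Concede: Concede gives -7, Hold firm gives -6. Proposed Hold firm is best. ✓
Country B (domestic pressure high), facing Concede: Concede gives 7, Hold firm gives 0. Proposed Concede is best. ✓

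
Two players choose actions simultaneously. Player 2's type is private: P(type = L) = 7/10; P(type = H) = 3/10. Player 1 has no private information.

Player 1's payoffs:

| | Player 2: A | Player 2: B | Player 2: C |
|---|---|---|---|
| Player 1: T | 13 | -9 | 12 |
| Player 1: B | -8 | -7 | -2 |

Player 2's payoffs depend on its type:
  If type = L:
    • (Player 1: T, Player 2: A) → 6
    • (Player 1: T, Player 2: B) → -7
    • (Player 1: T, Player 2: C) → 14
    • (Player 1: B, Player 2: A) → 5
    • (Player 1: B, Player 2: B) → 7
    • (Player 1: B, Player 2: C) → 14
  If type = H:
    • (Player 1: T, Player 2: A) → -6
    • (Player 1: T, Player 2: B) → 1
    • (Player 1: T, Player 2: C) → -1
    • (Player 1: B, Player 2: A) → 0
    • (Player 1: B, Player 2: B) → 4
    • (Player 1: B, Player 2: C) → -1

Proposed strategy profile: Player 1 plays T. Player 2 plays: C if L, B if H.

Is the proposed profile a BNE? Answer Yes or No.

Yes

A profile is a BNE iff every type of every player is best-responding given beliefs about the other side.
Player 1 plays T: E[T] = 7/10·(12) + 3/10·(-9) = 57/10; E[B] = -7/2. Best-responding. ✓
Player 2 (type L), facing T: A gives 6, B gives -7, C gives 14. Proposed C is best. ✓
Player 2 (type H), facing T: A gives -6, B gives 1, C gives -1. Proposed B is best. ✓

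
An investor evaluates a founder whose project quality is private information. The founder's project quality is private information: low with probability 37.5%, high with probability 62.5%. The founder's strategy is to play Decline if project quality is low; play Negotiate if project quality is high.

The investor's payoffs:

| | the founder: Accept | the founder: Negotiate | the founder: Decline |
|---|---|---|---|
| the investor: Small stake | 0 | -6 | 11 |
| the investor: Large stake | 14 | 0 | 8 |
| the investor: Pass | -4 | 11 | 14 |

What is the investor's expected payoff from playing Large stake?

3

Take the expectation over the founder's project quality, weighting each type's action by its prior probability.
E[Large stake] = 0.375·8 + 0.625·0 = 3 + 0 = 3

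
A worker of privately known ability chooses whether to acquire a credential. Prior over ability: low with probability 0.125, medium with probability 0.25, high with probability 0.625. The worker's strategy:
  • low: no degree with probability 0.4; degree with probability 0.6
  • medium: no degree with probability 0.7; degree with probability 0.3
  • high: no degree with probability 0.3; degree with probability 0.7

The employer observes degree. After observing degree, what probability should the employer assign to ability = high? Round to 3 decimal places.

P(degree) = 0.125·0.6 + 0.25·0.3 + 0.625·0.7 = 0.5875
P(high | degree) = (0.625·0.7) / 0.5875 = 0.4375 / 0.5875 = 0.744681

0.745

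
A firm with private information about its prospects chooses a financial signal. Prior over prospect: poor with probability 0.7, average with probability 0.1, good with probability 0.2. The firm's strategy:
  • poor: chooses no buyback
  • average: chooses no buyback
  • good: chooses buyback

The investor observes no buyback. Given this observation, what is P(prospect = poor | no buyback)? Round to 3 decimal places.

P(no buyback) = 0.7·1 + 0.1·1 + 0.2·0 = 0.8
P(poor | no buyback) = (0.7·1) / 0.8 = 0.7 / 0.8 = 0.875

0.875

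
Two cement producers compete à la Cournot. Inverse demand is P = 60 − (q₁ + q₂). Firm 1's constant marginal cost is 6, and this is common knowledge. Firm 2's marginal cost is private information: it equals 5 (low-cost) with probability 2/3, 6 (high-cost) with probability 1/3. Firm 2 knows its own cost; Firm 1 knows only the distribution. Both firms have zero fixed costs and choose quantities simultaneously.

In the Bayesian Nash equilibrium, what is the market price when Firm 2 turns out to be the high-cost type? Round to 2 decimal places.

24.11

Type-c best response for Firm 2: q₂(c) = (60 − c)/2 − q₁/2.
Firm 1 maximizes expected profit; its first-order condition is 60 − 2q₁ − E[q₂] − 6 = 0.
Substituting E[q₂] and solving: E[c₂] = 5.33333, so q₁ = (60 − 2·6 + 5.33333)/3 = 17.7778.
q₂(high-cost) = 18.1111, so P = 60 − (17.7778 + 18.1111) = 24.1111.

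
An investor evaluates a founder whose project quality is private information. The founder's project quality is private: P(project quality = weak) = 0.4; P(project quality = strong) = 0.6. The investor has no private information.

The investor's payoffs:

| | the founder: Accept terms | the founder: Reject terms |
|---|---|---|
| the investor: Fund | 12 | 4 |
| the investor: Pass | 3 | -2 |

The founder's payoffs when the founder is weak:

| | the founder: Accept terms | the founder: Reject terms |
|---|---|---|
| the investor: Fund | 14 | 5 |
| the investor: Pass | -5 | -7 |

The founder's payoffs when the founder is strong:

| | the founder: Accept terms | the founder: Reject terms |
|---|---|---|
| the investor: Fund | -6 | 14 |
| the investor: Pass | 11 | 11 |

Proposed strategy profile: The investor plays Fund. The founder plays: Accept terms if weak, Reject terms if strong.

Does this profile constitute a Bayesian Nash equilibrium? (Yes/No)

Yes

The investor plays Fund: E[Fund] = 0.4·(12) + 0.6·(4) = 7.2; E[Pass] = 0. Best-responding. ✓
The founder (project quality weak), facing Fund: Accept terms gives 14, Reject terms gives 5. Proposed Accept terms is best. ✓
The founder (project quality strong), facing Fund: Accept terms gives -6, Reject terms gives 14. Proposed Reject terms is best. ✓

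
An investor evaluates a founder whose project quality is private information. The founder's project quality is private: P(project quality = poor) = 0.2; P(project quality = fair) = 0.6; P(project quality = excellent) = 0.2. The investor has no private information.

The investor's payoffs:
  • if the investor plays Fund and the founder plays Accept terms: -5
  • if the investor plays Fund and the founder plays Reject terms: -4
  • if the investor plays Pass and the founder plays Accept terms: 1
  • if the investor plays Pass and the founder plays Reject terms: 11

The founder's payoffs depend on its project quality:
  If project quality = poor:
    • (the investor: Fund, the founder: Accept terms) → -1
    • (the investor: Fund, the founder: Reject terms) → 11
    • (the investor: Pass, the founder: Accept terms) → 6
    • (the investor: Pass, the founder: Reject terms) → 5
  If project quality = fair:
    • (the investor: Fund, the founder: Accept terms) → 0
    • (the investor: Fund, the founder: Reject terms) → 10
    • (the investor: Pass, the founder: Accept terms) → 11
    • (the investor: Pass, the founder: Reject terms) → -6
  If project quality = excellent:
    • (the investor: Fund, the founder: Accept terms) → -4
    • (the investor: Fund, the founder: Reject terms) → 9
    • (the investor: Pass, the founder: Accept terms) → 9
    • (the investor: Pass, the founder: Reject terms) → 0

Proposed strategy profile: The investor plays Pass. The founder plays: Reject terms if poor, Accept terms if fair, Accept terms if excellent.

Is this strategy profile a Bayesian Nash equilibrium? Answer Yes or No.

The investor plays Pass: E[Pass] = 0.2·(11) + 0.6·(1) + 0.2·(1) = 3; E[Fund] = -4.8. Best-responding. ✓
The founder (project quality poor), facing Pass: Accept terms gives 6, Reject terms gives 5. Proposed Reject terms is not best — profitable deviation exists. ✗
The founder (project quality fair), facing Pass: Accept terms gives 11, Reject terms gives -6. Proposed Accept terms is best. ✓
The founder (project quality excellent), facing Pass: Accept terms gives 9, Reject terms gives 0. Proposed Accept terms is best. ✓

No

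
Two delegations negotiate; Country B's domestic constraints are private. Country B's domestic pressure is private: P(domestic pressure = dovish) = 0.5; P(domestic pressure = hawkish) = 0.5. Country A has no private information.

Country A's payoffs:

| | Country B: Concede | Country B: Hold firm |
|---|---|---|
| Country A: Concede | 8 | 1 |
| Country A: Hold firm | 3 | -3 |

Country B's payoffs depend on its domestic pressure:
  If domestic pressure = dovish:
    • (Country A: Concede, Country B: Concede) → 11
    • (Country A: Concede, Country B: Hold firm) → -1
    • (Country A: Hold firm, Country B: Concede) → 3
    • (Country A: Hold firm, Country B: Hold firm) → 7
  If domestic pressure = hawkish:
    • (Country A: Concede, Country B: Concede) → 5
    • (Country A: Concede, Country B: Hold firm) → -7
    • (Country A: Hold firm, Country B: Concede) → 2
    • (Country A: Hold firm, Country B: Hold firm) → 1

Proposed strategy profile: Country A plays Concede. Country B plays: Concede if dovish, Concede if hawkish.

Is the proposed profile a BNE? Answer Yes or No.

Yes

A profile is a BNE iff every type of every player is best-responding given beliefs about the other side.
Country A plays Concede: E[Concede] = 0.5·(8) + 0.5·(8) = 8; E[Hold firm] = 3. Best-responding. ✓
Country B (domestic pressure dovish), facing Concede: Concede gives 11, Hold firm gives -1. Proposed Concede is best. ✓
Country B (domestic pressure hawkish), facing Concede: Concede gives 5, Hold firm gives -7. Proposed Concede is best. ✓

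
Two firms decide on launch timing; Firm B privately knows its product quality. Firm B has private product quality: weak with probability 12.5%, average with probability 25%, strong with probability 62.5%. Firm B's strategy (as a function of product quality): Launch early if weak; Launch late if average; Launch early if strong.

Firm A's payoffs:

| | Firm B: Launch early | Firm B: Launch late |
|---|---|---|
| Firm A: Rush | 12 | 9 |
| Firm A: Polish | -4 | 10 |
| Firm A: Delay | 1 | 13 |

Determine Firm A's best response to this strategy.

Rush

Compute Firm A's expected payoff for each action, taking the expectation over Firm B's type.
E[Rush] = 0.125·(12) + 0.25·(9) + 0.625·(12) = 11.25
E[Polish] = 0.125·(-4) + 0.25·(10) + 0.625·(-4) = -0.5
E[Delay] = 0.125·(1) + 0.25·(13) + 0.625·(1) = 4
Best response: Rush (11.25 is the largest).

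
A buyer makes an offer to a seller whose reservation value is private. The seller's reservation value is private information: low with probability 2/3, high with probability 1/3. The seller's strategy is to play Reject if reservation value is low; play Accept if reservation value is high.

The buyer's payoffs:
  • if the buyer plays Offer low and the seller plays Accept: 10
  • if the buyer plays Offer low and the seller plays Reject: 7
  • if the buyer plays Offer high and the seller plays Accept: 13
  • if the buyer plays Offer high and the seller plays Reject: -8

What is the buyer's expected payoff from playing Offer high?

Take the expectation over the seller's reservation value, weighting each type's action by its prior probability.
E[Offer high] = 2/3·(-8) + 1/3·13 = (-16/3) + 13/3 = -1

-1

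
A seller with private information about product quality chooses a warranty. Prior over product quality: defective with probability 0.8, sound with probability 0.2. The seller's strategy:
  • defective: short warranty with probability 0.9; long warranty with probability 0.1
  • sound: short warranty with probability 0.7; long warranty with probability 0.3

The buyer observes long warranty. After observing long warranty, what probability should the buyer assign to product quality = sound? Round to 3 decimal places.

0.429

Apply Bayes' rule using the sender's strategy as the likelihood.
P(long warranty) = 0.8·0.1 + 0.2·0.3 = 0.14
P(sound | long warranty) = (0.2·0.3) / 0.14 = 0.06 / 0.14 = 0.428571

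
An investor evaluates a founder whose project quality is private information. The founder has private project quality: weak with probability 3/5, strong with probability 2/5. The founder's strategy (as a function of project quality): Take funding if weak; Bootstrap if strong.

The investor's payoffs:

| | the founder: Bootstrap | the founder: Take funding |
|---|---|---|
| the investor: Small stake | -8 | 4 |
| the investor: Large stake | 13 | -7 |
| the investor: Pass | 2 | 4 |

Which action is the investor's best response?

E[Small stake] = 3/5·(4) + 2/5·(-8) = -4/5
E[Large stake] = 3/5·(-7) + 2/5·(13) = 1
E[Pass] = 3/5·(4) + 2/5·(2) = 16/5
Best response: Pass (16/5 is the largest).

Pass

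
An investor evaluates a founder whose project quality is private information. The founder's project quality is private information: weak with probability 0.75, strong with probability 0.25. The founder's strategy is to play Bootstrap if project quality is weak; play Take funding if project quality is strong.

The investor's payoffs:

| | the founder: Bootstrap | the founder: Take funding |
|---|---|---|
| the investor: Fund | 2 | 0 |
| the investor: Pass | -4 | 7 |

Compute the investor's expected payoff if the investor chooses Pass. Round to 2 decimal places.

E[Pass] = 0.75·(-4) + 0.25·7 = (-3) + 1.75 = -1.25

-1.25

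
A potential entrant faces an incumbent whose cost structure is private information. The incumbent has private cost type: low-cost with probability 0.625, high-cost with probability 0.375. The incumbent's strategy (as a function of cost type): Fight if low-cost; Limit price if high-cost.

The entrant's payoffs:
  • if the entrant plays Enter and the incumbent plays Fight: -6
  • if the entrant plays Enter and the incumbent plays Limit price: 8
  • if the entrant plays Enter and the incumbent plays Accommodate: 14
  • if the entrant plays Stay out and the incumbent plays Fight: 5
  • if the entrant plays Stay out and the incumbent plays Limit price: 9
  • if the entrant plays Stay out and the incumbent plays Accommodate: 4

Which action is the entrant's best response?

Compute the entrant's expected payoff for each action, taking the expectation over the incumbent's type.
E[Enter] = 0.625·(-6) + 0.375·(8) = -0.75
E[Stay out] = 0.625·(5) + 0.375·(9) = 6.5
Best response: Stay out (6.5 is the largest).

Stay out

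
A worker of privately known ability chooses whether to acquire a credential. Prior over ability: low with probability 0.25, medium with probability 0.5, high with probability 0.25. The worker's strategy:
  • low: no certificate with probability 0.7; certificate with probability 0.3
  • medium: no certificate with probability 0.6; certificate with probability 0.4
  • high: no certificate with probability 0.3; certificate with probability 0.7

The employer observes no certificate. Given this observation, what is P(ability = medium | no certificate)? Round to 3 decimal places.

0.545

P(no certificate) = 0.25·0.7 + 0.5·0.6 + 0.25·0.3 = 0.55
P(medium | no certificate) = (0.5·0.6) / 0.55 = 0.3 / 0.55 = 0.545455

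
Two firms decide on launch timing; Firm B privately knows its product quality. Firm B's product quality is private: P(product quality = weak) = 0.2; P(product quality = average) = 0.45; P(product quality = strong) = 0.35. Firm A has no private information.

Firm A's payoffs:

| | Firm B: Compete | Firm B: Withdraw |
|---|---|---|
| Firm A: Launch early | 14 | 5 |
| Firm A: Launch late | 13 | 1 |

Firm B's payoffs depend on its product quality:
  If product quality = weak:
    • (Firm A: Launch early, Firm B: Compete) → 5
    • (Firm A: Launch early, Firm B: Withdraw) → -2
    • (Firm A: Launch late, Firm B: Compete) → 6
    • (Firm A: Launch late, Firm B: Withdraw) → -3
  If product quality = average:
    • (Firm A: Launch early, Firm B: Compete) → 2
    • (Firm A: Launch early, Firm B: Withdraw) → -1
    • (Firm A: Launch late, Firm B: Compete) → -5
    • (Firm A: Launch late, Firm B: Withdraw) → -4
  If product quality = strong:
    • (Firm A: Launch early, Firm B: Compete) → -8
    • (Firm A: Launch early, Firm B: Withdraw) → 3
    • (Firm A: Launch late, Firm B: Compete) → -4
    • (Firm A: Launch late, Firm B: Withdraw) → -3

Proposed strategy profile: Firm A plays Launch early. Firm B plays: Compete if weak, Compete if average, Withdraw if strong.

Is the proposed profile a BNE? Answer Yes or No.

Firm A plays Launch early: E[Launch early] = 0.2·(14) + 0.45·(14) + 0.35·(5) = 10.85; E[Launch late] = 8.8. Best-responding. ✓
Firm B (product quality weak), facing Launch early: Compete gives 5, Withdraw gives -2. Proposed Compete is best. ✓
Firm B (product quality average), facing Launch early: Compete gives 2, Withdraw gives -1. Proposed Compete is best. ✓
Firm B (product quality strong), facing Launch early: Compete gives -8, Withdraw gives 3. Proposed Withdraw is best. ✓

Yes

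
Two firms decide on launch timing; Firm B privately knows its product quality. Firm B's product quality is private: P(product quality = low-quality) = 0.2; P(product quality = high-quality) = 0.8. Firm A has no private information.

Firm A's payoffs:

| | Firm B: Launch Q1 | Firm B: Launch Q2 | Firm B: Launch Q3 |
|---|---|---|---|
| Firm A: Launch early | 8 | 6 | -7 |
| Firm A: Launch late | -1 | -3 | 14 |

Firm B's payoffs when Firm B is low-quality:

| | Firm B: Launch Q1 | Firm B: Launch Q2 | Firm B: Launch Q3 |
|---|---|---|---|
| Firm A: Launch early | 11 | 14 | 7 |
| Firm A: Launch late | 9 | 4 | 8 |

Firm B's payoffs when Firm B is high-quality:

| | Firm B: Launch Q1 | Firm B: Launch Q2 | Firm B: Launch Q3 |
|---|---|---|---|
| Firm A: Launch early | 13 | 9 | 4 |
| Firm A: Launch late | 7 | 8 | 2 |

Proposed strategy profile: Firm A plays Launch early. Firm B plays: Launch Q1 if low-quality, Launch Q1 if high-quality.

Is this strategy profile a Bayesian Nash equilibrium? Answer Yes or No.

No

Firm A plays Launch early: E[Launch early] = 0.2·(8) + 0.8·(8) = 8; E[Launch late] = -1. Best-responding. ✓
Firm B (product quality low-quality), facing Launch early: Launch Q1 gives 11, Launch Q2 gives 14, Launch Q3 gives 7. Proposed Launch Q1 is not best — profitable deviation exists. ✗
Firm B (product quality high-quality), facing Launch early: Launch Q1 gives 13, Launch Q2 gives 9, Launch Q3 gives 4. Proposed Launch Q1 is best. ✓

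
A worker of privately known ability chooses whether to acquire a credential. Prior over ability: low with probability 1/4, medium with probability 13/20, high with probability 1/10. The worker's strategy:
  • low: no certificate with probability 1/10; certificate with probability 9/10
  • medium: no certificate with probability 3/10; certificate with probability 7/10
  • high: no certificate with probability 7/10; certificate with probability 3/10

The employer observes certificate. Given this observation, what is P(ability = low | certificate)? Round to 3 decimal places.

0.317

P(certificate) = (1/4)·(9/10) + (13/20)·(7/10) + (1/10)·(3/10) = 71/100
P(low | certificate) = ((1/4)·(9/10)) / (71/100) = (9/40) / (71/100) = 45/142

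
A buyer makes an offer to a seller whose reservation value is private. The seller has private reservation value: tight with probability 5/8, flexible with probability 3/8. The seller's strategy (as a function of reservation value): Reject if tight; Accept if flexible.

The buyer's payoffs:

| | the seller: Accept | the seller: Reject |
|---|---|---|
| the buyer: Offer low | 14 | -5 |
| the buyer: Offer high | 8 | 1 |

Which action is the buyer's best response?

E[Offer low] = 5/8·(-5) + 3/8·(14) = 17/8
E[Offer high] = 5/8·(1) + 3/8·(8) = 29/8
Best response: Offer high (29/8 is the largest).

Offer high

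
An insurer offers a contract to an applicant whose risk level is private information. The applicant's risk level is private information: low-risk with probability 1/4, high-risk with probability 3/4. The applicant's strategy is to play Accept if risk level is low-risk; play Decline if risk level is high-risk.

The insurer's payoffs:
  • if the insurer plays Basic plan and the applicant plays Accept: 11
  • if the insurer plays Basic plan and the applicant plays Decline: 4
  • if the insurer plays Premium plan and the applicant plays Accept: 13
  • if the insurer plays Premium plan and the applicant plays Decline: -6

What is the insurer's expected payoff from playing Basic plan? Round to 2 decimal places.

5.75

Take the expectation over the applicant's risk level, weighting each type's action by its prior probability.
E[Basic plan] = 1/4·11 + 3/4·4 = 11/4 + 3 = 23/4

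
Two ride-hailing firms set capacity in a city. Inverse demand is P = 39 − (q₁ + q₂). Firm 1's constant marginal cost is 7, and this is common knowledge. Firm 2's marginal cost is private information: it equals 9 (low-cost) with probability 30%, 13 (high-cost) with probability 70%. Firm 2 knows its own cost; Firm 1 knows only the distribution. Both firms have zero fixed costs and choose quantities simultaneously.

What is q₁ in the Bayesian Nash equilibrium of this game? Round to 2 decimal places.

12.27

Type-c best response for Firm 2: q₂(c) = (39 − c)/2 − q₁/2.
Firm 1 maximizes expected profit; its first-order condition is 39 − 2q₁ − E[q₂] − 7 = 0.
Substituting E[q₂] and solving: E[c₂] = 11.8, so q₁ = (39 − 2·7 + 11.8)/3 = 12.2667.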